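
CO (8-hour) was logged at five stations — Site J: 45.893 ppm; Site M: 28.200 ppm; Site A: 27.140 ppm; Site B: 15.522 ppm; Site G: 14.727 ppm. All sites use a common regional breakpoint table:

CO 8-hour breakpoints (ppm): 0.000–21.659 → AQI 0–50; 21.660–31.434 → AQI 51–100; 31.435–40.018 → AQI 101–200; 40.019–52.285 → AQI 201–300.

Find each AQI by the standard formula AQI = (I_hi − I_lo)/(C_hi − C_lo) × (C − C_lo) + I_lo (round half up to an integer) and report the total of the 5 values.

480

Site J: 45.893 lies in 40.019–52.285, so I_lo=201, I_hi=300, C_lo=40.019, C_hi=52.285.
(300−201)/(52.285−40.019) × (45.893−40.019) + 201 = 99/12.266 × 5.874 + 201 ≈ 248.41 → 248.
Site M: row 21.660–31.434 (AQI 51–100). (100−51)·(28.200−21.660)/(31.434−21.660) + 51 = 49·6.540/9.774 + 51 ≈ 83.79 → 84.
Site A: row 21.660–31.434 (AQI 51–100). (100−51)·(27.140−21.660)/(31.434−21.660) + 51 = 49·5.480/9.774 + 51 ≈ 78.47 → 78.
Site B: 15.522 lies in 0.000–21.659, so I_lo=0, I_hi=50, C_lo=0.000, C_hi=21.659.
(50−0)/(21.659−0.000) × (15.522−0.000) + 0 = 50/21.659 × 15.522 + 0 ≈ 35.83 → 36.
Site G: row 0.000–21.659 (AQI 0–50). (50−0)·(14.727−0.000)/(21.659−0.000) + 0 = 50·14.727/21.659 + 0 ≈ 34.00 → 34.
AQIs: Site J=248, Site M=84, Site A=78, Site B=36, Site G=34. Sum = 248 + 84 + 78 + 36 + 34 = 480.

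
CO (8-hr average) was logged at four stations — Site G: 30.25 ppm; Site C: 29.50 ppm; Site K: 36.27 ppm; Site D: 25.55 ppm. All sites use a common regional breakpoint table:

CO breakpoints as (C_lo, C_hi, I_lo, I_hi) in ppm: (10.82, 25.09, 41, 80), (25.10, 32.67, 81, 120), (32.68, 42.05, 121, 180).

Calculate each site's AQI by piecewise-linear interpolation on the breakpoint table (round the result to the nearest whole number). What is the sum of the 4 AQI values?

Site G: row 25.10–32.67 (AQI 81–120). (120−81)·(30.25−25.10)/(32.67−25.10) + 81 = 39·5.15/7.57 + 81 ≈ 107.53 → 108.
Site C: row 25.10–32.67 (AQI 81–120). (120−81)·(29.50−25.10)/(32.67−25.10) + 81 = 39·4.40/7.57 + 81 ≈ 103.67 → 104.
Site K: 36.27 lies in 32.68–42.05, so I_lo=121, I_hi=180, C_lo=32.68, C_hi=42.05.
(180−121)/(42.05−32.68) × (36.27−32.68) + 121 = 59/9.37 × 3.59 + 121 ≈ 143.61 → 144.
Site D 25.55: bracket 25.10–32.67 → index 81–120; slope 39/7.57, offset 0.45.
AQI = 81 + 39/7.57·0.45 ≈ 83.32 ⇒ 83.
AQIs: Site G=108, Site C=104, Site K=144, Site D=83. Sum = 108 + 104 + 144 + 83 = 439.

439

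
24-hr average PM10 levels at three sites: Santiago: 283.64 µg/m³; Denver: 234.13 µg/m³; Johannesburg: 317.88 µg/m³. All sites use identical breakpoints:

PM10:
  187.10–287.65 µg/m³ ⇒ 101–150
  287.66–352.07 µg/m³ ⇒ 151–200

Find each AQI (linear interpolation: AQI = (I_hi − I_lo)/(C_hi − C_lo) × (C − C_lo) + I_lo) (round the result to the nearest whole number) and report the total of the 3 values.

446

Santiago: 283.64 lies in 187.10–287.65, so I_lo=101, I_hi=150, C_lo=187.10, C_hi=287.65.
(150−101)/(287.65−187.10) × (283.64−187.10) + 101 = 49/100.55 × 96.54 + 101 ≈ 148.05 → 148.
Denver: 234.13 ∈ [187.10, 287.65] ↔ index [101, 150].
101 + (234.13−187.10)·(150−101)/(287.65−187.10) = 101 + 47.03·49/100.55 ≈ 123.92, so AQI = 124.
Johannesburg: 317.88 lies in 287.66–352.07, so I_lo=151, I_hi=200, C_lo=287.66, C_hi=352.07.
(200−151)/(352.07−287.66) × (317.88−287.66) + 151 = 49/64.41 × 30.22 + 151 ≈ 173.99 → 174.
AQIs: Santiago=148, Denver=124, Johannesburg=174. Sum = 148 + 124 + 174 = 446.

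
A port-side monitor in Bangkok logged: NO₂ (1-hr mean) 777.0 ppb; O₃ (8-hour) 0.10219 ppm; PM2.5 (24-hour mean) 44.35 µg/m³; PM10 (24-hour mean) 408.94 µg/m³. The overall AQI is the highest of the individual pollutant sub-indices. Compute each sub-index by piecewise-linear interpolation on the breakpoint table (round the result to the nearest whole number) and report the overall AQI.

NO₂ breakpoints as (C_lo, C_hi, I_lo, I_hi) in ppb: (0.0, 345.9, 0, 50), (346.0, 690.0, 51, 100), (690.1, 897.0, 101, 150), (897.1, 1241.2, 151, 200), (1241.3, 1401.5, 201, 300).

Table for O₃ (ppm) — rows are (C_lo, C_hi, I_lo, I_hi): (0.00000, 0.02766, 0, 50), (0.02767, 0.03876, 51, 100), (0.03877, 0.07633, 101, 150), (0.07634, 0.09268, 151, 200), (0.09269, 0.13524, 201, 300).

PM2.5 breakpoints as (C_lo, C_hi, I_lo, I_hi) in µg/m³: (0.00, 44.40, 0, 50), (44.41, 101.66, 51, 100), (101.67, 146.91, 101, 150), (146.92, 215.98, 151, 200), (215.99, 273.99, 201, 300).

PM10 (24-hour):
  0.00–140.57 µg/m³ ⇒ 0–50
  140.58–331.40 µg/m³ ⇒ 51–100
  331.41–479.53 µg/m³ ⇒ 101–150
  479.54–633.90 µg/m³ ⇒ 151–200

NO₂: 777.0 lies in 690.1–897.0, so I_lo=101, I_hi=150, C_lo=690.1, C_hi=897.0.
(150−101)/(897.0−690.1) × (777.0−690.1) + 101 = 49/206.9 × 86.9 + 101 ≈ 121.58 → 122.
O₃: 0.10219 ∈ [0.09269, 0.13524] ↔ index [201, 300].
201 + (0.10219−0.09269)·(300−201)/(0.13524−0.09269) = 201 + 0.00950·99/0.04255 ≈ 223.10, so AQI = 223.
PM2.5: row 0.00–44.40 (AQI 0–50). (50−0)·(44.35−0.00)/(44.40−0.00) + 0 = 50·44.35/44.40 + 0 ≈ 49.94 → 50.
PM10: 408.94 lies in 331.41–479.53, so I_lo=101, I_hi=150, C_lo=331.41, C_hi=479.53.
(150−101)/(479.53−331.41) × (408.94−331.41) + 101 = 49/148.12 × 77.53 + 101 ≈ 126.65 → 127.
Sub-indices: NO₂→122, O₃→223, PM2.5→50, PM10→127. Overall AQI = max = 223; dominant pollutant is O₃.

223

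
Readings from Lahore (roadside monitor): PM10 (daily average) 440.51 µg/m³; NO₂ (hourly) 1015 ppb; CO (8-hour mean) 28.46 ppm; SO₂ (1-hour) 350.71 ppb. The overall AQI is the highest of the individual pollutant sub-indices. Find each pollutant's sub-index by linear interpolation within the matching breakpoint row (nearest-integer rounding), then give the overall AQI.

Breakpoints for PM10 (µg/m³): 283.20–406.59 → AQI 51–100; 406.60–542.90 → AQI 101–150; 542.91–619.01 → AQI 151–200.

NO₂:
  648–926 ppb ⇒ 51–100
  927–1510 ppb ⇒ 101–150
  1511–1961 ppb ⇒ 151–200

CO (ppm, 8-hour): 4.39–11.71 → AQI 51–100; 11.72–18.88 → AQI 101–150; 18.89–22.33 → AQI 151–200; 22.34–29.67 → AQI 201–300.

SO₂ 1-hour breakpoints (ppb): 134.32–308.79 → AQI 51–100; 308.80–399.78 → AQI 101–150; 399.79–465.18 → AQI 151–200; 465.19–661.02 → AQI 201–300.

PM10 440.51: bracket 406.60–542.90 → index 101–150; slope 49/136.30, offset 33.91.
AQI = 101 + 49/136.30·33.91 ≈ 113.19 ⇒ 113.
NO₂: 1015 ∈ [927, 1510] ↔ index [101, 150].
101 + (1015−927)·(150−101)/(1510−927) = 101 + 88·49/583 ≈ 108.40, so AQI = 108.
CO 28.46: bracket 22.34–29.67 → index 201–300; slope 99/7.33, offset 6.12.
AQI = 201 + 99/7.33·6.12 ≈ 283.66 ⇒ 284.
SO₂: 350.71 ∈ [308.80, 399.78] ↔ index [101, 150].
101 + (350.71−308.80)·(150−101)/(399.78−308.80) = 101 + 41.91·49/90.98 ≈ 123.57, so AQI = 124.
Sub-indices: PM10→113, NO₂→108, CO→284, SO₂→124. Overall AQI = max = 284; dominant pollutant is CO.

284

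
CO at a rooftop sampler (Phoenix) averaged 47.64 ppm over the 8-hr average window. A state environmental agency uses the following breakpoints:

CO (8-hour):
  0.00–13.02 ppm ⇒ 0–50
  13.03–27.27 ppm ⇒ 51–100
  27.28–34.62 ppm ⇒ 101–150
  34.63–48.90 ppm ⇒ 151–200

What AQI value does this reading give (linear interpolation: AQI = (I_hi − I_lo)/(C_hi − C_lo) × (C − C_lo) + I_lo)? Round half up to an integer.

196

CO: 47.64 lies in 34.63–48.90, so I_lo=151, I_hi=200, C_lo=34.63, C_hi=48.90.
(200−151)/(48.90−34.63) × (47.64−34.63) + 151 = 49/14.27 × 13.01 + 151 ≈ 195.67 → 196.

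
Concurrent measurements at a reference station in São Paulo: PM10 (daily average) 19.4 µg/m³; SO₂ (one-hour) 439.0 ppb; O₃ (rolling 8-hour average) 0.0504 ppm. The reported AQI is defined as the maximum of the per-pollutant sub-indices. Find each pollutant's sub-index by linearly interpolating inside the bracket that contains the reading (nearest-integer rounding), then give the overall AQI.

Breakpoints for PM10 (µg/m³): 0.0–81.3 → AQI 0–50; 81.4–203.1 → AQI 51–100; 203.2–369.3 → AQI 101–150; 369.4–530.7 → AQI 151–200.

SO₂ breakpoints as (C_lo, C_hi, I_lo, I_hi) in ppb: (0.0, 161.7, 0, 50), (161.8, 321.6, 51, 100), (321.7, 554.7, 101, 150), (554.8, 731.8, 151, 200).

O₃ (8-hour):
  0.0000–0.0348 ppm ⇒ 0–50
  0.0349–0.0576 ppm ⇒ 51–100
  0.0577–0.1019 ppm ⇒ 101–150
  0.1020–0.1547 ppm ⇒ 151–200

126

PM10: 19.4 lies in 0.0–81.3, so I_lo=0, I_hi=50, C_lo=0.0, C_hi=81.3.
(50−0)/(81.3−0.0) × (19.4−0.0) + 0 = 50/81.3 × 19.4 + 0 ≈ 11.93 → 12.
SO₂: row 321.7–554.7 (AQI 101–150). (150−101)·(439.0−321.7)/(554.7−321.7) + 101 = 49·117.3/233.0 + 101 ≈ 125.67 → 126.
O₃: 0.0504 lies in 0.0349–0.0576, so I_lo=51, I_hi=100, C_lo=0.0349, C_hi=0.0576.
(100−51)/(0.0576−0.0349) × (0.0504−0.0349) + 51 = 49/0.0227 × 0.0155 + 51 ≈ 84.46 → 84.
Sub-indices: PM10→12, SO₂→126, O₃→84. Overall AQI = max = 126; dominant pollutant is SO₂.
AQI 126: Unhealthy for Sensitive Groups.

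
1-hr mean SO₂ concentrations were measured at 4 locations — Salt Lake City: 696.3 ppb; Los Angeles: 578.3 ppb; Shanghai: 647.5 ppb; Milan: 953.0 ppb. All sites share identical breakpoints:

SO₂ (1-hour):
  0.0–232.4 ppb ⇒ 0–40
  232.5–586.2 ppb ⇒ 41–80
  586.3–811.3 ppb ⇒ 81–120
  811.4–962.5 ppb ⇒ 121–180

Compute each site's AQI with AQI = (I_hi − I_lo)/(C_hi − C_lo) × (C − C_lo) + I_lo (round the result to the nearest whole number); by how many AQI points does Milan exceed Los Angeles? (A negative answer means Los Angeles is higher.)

Salt Lake City: 696.3 ∈ [586.3, 811.3] ↔ index [81, 120].
81 + (696.3−586.3)·(120−81)/(811.3−586.3) = 81 + 110.0·39/225.0 ≈ 100.07, so AQI = 100.
Los Angeles 578.3: bracket 232.5–586.2 → index 41–80; slope 39/353.7, offset 345.8.
AQI = 41 + 39/353.7·345.8 ≈ 79.13 ⇒ 79.
Shanghai: 647.5 ∈ [586.3, 811.3] ↔ index [81, 120].
81 + (647.5−586.3)·(120−81)/(811.3−586.3) = 81 + 61.2·39/225.0 ≈ 91.61, so AQI = 92.
Milan: 953.0 lies in 811.4–962.5, so I_lo=121, I_hi=180, C_lo=811.4, C_hi=962.5.
(180−121)/(962.5−811.4) × (953.0−811.4) + 121 = 59/151.1 × 141.6 + 121 ≈ 176.29 → 176.
AQIs: Salt Lake City=100, Los Angeles=79, Shanghai=92, Milan=176. Milan (176) − Los Angeles (79) = 97.

97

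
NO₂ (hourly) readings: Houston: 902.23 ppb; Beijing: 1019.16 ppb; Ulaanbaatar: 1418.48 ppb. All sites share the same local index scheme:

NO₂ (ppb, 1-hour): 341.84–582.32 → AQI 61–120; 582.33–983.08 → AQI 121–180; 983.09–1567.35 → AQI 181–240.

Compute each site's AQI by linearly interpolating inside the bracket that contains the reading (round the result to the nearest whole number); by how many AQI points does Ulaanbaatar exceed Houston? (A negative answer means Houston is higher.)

Houston: row 582.33–983.08 (AQI 121–180). (180−121)·(902.23−582.33)/(983.08−582.33) + 121 = 59·319.90/400.75 + 121 ≈ 168.10 → 168.
Beijing: row 983.09–1567.35 (AQI 181–240). (240−181)·(1019.16−983.09)/(1567.35−983.09) + 181 = 59·36.07/584.26 + 181 ≈ 184.64 → 185.
Ulaanbaatar: row 983.09–1567.35 (AQI 181–240). (240−181)·(1418.48−983.09)/(1567.35−983.09) + 181 = 59·435.39/584.26 + 181 ≈ 224.97 → 225.
AQIs: Houston=168, Beijing=185, Ulaanbaatar=225. Ulaanbaatar (225) − Houston (168) = 57.

57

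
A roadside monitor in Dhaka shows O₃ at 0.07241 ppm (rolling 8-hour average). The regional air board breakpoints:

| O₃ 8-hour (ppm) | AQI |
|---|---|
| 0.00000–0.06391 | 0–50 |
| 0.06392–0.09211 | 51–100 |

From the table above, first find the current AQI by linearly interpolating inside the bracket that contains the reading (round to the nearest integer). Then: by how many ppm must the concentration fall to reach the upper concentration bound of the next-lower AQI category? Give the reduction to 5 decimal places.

O₃: 0.07241 lies in 0.06392–0.09211, so I_lo=51, I_hi=100, C_lo=0.06392, C_hi=0.09211.
(100−51)/(0.09211−0.06392) × (0.07241−0.06392) + 51 = 49/0.02819 × 0.00849 + 51 ≈ 65.76 → 66.
Current AQI 66 is in the Moderate range (51–100). The next-lower category tops out at AQI 50, whose upper concentration bound is 0.06391 ppm.
Reduction needed = 0.07241 − 0.06391 = 0.00850 ppm.

0.00850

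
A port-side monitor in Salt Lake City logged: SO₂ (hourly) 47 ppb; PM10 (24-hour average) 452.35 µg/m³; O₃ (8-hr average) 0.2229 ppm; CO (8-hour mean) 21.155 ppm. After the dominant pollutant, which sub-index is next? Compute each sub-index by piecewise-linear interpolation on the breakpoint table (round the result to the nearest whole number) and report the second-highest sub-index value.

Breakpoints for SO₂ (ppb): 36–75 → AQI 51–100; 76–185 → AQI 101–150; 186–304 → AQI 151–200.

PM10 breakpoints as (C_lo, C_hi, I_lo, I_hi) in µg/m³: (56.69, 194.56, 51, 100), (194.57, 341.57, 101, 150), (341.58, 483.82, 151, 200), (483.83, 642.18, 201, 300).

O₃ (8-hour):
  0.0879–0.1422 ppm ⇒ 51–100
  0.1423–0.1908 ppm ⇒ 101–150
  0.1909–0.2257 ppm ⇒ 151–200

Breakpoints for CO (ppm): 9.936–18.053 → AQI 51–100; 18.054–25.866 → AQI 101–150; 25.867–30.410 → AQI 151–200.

189

SO₂: 47 ∈ [36, 75] ↔ index [51, 100].
51 + (47−36)·(100−51)/(75−36) = 51 + 11·49/39 ≈ 64.82, so AQI = 65.
PM10: row 341.58–483.82 (AQI 151–200). (200−151)·(452.35−341.58)/(483.82−341.58) + 151 = 49·110.77/142.24 + 151 ≈ 189.16 → 189.
O₃: 0.2229 ∈ [0.1909, 0.2257] ↔ index [151, 200].
151 + (0.2229−0.1909)·(200−151)/(0.2257−0.1909) = 151 + 0.0320·49/0.0348 ≈ 196.06, so AQI = 196.
CO 21.155: bracket 18.054–25.866 → index 101–150; slope 49/7.812, offset 3.101.
AQI = 101 + 49/7.812·3.101 ≈ 120.45 ⇒ 120.
Sub-indices: SO₂→65, PM10→189, O₃→196, CO→120. Ranked high→low: 196, 189, 120, 65. Second-highest sub-index = 189.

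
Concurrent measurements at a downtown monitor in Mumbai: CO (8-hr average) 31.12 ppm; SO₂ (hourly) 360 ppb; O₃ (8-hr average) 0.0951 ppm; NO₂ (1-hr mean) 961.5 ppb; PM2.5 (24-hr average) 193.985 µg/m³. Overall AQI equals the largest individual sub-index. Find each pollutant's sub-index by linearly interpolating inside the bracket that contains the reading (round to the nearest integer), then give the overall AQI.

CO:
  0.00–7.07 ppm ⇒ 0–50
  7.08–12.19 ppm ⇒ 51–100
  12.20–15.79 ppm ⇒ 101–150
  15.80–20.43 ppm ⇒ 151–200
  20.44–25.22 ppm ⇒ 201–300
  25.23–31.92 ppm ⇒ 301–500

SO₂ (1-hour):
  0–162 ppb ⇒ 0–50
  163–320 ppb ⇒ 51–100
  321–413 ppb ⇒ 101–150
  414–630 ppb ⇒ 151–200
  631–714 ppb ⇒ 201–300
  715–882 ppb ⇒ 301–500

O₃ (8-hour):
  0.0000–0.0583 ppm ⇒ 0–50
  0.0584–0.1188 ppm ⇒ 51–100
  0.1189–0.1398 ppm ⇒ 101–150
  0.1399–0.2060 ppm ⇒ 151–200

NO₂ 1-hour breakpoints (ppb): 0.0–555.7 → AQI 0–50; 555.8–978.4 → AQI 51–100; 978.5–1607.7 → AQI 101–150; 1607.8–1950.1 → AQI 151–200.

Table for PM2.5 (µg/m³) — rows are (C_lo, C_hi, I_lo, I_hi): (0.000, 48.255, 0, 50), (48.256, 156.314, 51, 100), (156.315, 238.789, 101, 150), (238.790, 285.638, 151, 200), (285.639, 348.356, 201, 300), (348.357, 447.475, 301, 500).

476

CO 31.12: bracket 25.23–31.92 → index 301–500; slope 199/6.69, offset 5.89.
AQI = 301 + 199/6.69·5.89 ≈ 476.20 ⇒ 476.
SO₂: 360 ∈ [321, 413] ↔ index [101, 150].
101 + (360−321)·(150−101)/(413−321) = 101 + 39·49/92 ≈ 121.77, so AQI = 122.
O₃: 0.0951 ∈ [0.0584, 0.1188] ↔ index [51, 100].
51 + (0.0951−0.0584)·(100−51)/(0.1188−0.0584) = 51 + 0.0367·49/0.0604 ≈ 80.77, so AQI = 81.
NO₂: 961.5 lies in 555.8–978.4, so I_lo=51, I_hi=100, C_lo=555.8, C_hi=978.4.
(100−51)/(978.4−555.8) × (961.5−555.8) + 51 = 49/422.6 × 405.7 + 51 ≈ 98.04 → 98.
PM2.5: row 156.315–238.789 (AQI 101–150). (150−101)·(193.985−156.315)/(238.789−156.315) + 101 = 49·37.670/82.474 + 101 ≈ 123.38 → 123.
Sub-indices: CO→476, SO₂→122, O₃→81, NO₂→98, PM2.5→123. Overall AQI = max = 476; dominant pollutant is CO.
AQI 476: Hazardous.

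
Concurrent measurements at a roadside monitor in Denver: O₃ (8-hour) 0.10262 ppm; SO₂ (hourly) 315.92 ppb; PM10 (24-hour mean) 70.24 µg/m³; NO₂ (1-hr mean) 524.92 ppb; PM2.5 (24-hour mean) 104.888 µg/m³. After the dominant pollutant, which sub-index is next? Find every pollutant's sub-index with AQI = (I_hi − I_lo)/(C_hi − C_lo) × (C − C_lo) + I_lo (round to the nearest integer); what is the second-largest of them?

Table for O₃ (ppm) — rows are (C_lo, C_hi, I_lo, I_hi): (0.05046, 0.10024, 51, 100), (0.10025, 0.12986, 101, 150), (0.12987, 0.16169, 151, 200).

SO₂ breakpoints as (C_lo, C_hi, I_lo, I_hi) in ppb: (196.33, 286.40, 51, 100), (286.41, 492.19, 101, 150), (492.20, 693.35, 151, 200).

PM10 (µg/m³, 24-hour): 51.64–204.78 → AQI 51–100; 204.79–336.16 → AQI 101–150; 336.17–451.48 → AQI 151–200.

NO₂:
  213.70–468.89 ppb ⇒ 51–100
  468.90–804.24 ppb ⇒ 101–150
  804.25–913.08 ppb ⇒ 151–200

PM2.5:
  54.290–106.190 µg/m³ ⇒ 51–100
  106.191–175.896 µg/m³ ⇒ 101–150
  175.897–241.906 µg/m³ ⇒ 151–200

108

O₃: 0.10262 lies in 0.10025–0.12986, so I_lo=101, I_hi=150, C_lo=0.10025, C_hi=0.12986.
(150−101)/(0.12986−0.10025) × (0.10262−0.10025) + 101 = 49/0.02961 × 0.00237 + 101 ≈ 104.92 → 105.
SO₂: 315.92 lies in 286.41–492.19, so I_lo=101, I_hi=150, C_lo=286.41, C_hi=492.19.
(150−101)/(492.19−286.41) × (315.92−286.41) + 101 = 49/205.78 × 29.51 + 101 ≈ 108.03 → 108.
PM10: row 51.64–204.78 (AQI 51–100). (100−51)·(70.24−51.64)/(204.78−51.64) + 51 = 49·18.60/153.14 + 51 ≈ 56.95 → 57.
NO₂: 524.92 lies in 468.90–804.24, so I_lo=101, I_hi=150, C_lo=468.90, C_hi=804.24.
(150−101)/(804.24−468.90) × (524.92−468.90) + 101 = 49/335.34 × 56.02 + 101 ≈ 109.19 → 109.
PM2.5 104.888: bracket 54.290–106.190 → index 51–100; slope 49/51.900, offset 50.598.
AQI = 51 + 49/51.900·50.598 ≈ 98.77 ⇒ 99.
Sub-indices: O₃→105, SO₂→108, PM10→57, NO₂→109, PM2.5→99. Ranked high→low: 109, 108, 105, 99, 57. Second-highest sub-index = 108.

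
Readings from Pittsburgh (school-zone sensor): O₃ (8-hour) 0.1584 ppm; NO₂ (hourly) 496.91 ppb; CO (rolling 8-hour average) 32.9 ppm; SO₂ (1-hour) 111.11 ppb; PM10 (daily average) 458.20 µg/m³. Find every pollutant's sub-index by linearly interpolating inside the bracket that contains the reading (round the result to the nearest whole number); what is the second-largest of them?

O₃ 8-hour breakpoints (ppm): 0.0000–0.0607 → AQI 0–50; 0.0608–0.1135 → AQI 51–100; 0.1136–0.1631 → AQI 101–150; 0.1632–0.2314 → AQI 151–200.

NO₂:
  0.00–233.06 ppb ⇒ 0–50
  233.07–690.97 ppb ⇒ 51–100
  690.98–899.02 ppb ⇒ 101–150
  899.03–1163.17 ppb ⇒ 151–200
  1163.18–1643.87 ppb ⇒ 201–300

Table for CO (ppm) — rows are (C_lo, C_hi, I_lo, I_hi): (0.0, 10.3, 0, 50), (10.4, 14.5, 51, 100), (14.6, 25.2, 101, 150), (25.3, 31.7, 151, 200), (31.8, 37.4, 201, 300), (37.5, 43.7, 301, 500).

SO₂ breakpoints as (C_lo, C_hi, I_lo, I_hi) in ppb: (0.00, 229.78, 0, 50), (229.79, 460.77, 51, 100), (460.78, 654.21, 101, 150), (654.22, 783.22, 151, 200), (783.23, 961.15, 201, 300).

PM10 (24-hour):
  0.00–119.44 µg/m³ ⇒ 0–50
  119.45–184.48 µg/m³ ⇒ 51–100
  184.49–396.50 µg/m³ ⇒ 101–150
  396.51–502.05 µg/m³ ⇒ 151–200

180

O₃: 0.1584 lies in 0.1136–0.1631, so I_lo=101, I_hi=150, C_lo=0.1136, C_hi=0.1631.
(150−101)/(0.1631−0.1136) × (0.1584−0.1136) + 101 = 49/0.0495 × 0.0448 + 101 ≈ 145.35 → 145.
NO₂: row 233.07–690.97 (AQI 51–100). (100−51)·(496.91−233.07)/(690.97−233.07) + 51 = 49·263.84/457.90 + 51 ≈ 79.23 → 79.
CO: 32.9 ∈ [31.8, 37.4] ↔ index [201, 300].
201 + (32.9−31.8)·(300−201)/(37.4−31.8) = 201 + 1.1·99/5.6 ≈ 220.45, so AQI = 220.
SO₂: 111.11 lies in 0.00–229.78, so I_lo=0, I_hi=50, C_lo=0.00, C_hi=229.78.
(50−0)/(229.78−0.00) × (111.11−0.00) + 0 = 50/229.78 × 111.11 + 0 ≈ 24.18 → 24.
PM10: 458.20 lies in 396.51–502.05, so I_lo=151, I_hi=200, C_lo=396.51, C_hi=502.05.
(200−151)/(502.05−396.51) × (458.20−396.51) + 151 = 49/105.54 × 61.69 + 151 ≈ 179.64 → 180.
Sub-indices: O₃→145, NO₂→79, CO→220, SO₂→24, PM10→180. Ranked high→low: 220, 180, 145, 79, 24. Second-highest sub-index = 180.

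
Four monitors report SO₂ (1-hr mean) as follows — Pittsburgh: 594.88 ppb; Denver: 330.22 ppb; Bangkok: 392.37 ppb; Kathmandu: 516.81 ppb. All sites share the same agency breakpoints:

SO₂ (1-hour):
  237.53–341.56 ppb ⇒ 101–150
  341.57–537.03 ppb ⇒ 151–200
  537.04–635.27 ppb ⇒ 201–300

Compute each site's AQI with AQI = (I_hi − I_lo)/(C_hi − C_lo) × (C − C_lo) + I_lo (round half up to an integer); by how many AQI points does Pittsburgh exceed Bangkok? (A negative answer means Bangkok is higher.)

Pittsburgh: 594.88 lies in 537.04–635.27, so I_lo=201, I_hi=300, C_lo=537.04, C_hi=635.27.
(300−201)/(635.27−537.04) × (594.88−537.04) + 201 = 99/98.23 × 57.84 + 201 ≈ 259.29 → 259.
Denver 330.22: bracket 237.53–341.56 → index 101–150; slope 49/104.03, offset 92.69.
AQI = 101 + 49/104.03·92.69 ≈ 144.66 ⇒ 145.
Bangkok: row 341.57–537.03 (AQI 151–200). (200−151)·(392.37−341.57)/(537.03−341.57) + 151 = 49·50.80/195.46 + 151 ≈ 163.74 → 164.
Kathmandu 516.81: bracket 341.57–537.03 → index 151–200; slope 49/195.46, offset 175.24.
AQI = 151 + 49/195.46·175.24 ≈ 194.93 ⇒ 195.
AQIs: Pittsburgh=259, Denver=145, Bangkok=164, Kathmandu=195. Pittsburgh (259) − Bangkok (164) = 95.

95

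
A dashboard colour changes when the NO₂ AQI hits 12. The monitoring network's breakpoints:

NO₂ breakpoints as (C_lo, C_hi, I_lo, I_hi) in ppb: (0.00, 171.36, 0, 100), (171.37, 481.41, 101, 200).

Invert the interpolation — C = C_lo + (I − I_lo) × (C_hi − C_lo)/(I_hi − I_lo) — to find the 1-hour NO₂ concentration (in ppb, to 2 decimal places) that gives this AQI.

20.56

AQI 12 lies in the 0–100 band, which corresponds to 0.00–171.36 ppb.
C = 0.00 + (12−0)×(171.36−0.00)/(100−0) = 0.00 + 12×171.36/100 ≈ 20.5632 ppb → 20.56 ppb to 2 dp.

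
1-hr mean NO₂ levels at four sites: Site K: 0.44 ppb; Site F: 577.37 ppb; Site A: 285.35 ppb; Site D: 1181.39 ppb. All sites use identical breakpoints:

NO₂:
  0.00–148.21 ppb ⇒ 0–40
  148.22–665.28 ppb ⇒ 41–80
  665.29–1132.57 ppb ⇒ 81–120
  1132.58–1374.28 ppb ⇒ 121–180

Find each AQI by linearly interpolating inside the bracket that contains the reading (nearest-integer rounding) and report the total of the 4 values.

Site K: row 0.00–148.21 (AQI 0–40). (40−0)·(0.44−0.00)/(148.21−0.00) + 0 = 40·0.44/148.21 + 0 ≈ 0.12 → 0.
Site F: 577.37 ∈ [148.22, 665.28] ↔ index [41, 80].
41 + (577.37−148.22)·(80−41)/(665.28−148.22) = 41 + 429.15·39/517.06 ≈ 73.37, so AQI = 73.
Site A: row 148.22–665.28 (AQI 41–80). (80−41)·(285.35−148.22)/(665.28−148.22) + 41 = 39·137.13/517.06 + 41 ≈ 51.34 → 51.
Site D: 1181.39 lies in 1132.58–1374.28, so I_lo=121, I_hi=180, C_lo=1132.58, C_hi=1374.28.
(180−121)/(1374.28−1132.58) × (1181.39−1132.58) + 121 = 59/241.70 × 48.81 + 121 ≈ 132.91 → 133.
AQIs: Site K=0, Site F=73, Site A=51, Site D=133. Sum = 0 + 73 + 51 + 133 = 257.

257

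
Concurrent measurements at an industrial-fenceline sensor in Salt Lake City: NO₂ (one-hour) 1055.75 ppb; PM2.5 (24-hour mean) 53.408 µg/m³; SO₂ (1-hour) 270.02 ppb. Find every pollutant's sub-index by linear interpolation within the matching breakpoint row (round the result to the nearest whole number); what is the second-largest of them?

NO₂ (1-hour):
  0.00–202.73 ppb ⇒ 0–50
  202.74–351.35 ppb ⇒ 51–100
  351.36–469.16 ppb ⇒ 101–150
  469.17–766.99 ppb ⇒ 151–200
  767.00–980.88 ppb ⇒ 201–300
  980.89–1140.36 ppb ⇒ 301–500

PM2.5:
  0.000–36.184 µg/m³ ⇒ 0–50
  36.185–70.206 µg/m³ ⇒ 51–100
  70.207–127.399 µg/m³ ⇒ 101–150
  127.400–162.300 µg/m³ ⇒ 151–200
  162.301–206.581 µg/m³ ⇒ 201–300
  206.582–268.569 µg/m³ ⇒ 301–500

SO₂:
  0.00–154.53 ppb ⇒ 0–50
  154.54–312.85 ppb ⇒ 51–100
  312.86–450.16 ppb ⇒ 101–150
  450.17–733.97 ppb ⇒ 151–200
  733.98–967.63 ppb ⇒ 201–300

NO₂: 1055.75 lies in 980.89–1140.36, so I_lo=301, I_hi=500, C_lo=980.89, C_hi=1140.36.
(500−301)/(1140.36−980.89) × (1055.75−980.89) + 301 = 199/159.47 × 74.86 + 301 ≈ 394.42 → 394.
PM2.5: 53.408 ∈ [36.185, 70.206] ↔ index [51, 100].
51 + (53.408−36.185)·(100−51)/(70.206−36.185) = 51 + 17.223·49/34.021 ≈ 75.81, so AQI = 76.
SO₂: 270.02 lies in 154.54–312.85, so I_lo=51, I_hi=100, C_lo=154.54, C_hi=312.85.
(100−51)/(312.85−154.54) × (270.02−154.54) + 51 = 49/158.31 × 115.48 + 51 ≈ 86.74 → 87.
Sub-indices: NO₂→394, PM2.5→76, SO₂→87. Ranked high→low: 394, 87, 76. Second-highest sub-index = 87.

87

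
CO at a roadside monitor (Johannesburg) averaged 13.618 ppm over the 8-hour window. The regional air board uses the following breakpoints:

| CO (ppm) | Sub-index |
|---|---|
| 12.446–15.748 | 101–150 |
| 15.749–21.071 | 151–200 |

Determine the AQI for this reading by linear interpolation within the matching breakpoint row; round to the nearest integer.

CO: row 12.446–15.748 (AQI 101–150). (150−101)·(13.618−12.446)/(15.748−12.446) + 101 = 49·1.172/3.302 + 101 ≈ 118.39 → 118.

118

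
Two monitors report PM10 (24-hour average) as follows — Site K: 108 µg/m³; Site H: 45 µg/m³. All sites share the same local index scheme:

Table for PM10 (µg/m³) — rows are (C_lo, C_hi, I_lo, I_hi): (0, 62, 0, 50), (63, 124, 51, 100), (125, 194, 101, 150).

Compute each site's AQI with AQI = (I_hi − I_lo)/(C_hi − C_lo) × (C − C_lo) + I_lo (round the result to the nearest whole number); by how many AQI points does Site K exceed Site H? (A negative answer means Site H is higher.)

Site K: row 63–124 (AQI 51–100). (100−51)·(108−63)/(124−63) + 51 = 49·45/61 + 51 ≈ 87.15 → 87.
Site H: 45 lies in 0–62, so I_lo=0, I_hi=50, C_lo=0, C_hi=62.
(50−0)/(62−0) × (45−0) + 0 = 50/62 × 45 + 0 ≈ 36.29 → 36.
AQIs: Site K=87, Site H=36. Site K (87) − Site H (36) = 51.

51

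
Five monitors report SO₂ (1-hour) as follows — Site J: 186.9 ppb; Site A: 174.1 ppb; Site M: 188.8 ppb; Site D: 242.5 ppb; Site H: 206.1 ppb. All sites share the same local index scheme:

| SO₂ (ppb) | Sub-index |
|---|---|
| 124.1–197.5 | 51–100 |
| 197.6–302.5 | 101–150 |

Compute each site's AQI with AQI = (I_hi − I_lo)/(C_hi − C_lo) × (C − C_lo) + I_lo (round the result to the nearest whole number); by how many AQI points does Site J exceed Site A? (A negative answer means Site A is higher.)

Site J: 186.9 lies in 124.1–197.5, so I_lo=51, I_hi=100, C_lo=124.1, C_hi=197.5.
(100−51)/(197.5−124.1) × (186.9−124.1) + 51 = 49/73.4 × 62.8 + 51 ≈ 92.92 → 93.
Site A: 174.1 ∈ [124.1, 197.5] ↔ index [51, 100].
51 + (174.1−124.1)·(100−51)/(197.5−124.1) = 51 + 50.0·49/73.4 ≈ 84.38, so AQI = 84.
Site M: 188.8 lies in 124.1–197.5, so I_lo=51, I_hi=100, C_lo=124.1, C_hi=197.5.
(100−51)/(197.5−124.1) × (188.8−124.1) + 51 = 49/73.4 × 64.7 + 51 ≈ 94.19 → 94.
Site D: row 197.6–302.5 (AQI 101–150). (150−101)·(242.5−197.6)/(302.5−197.6) + 101 = 49·44.9/104.9 + 101 ≈ 121.97 → 122.
Site H: row 197.6–302.5 (AQI 101–150). (150−101)·(206.1−197.6)/(302.5−197.6) + 101 = 49·8.5/104.9 + 101 ≈ 104.97 → 105.
AQIs: Site J=93, Site A=84, Site M=94, Site D=122, Site H=105. Site J (93) − Site A (84) = 9.

9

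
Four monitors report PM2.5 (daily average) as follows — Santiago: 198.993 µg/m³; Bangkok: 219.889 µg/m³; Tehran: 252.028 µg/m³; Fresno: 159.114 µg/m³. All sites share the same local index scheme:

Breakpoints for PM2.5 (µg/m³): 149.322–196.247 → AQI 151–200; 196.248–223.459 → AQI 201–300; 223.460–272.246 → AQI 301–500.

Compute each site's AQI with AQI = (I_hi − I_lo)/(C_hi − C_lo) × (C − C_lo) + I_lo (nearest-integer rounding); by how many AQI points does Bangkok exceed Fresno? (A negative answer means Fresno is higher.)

126

Santiago: 198.993 lies in 196.248–223.459, so I_lo=201, I_hi=300, C_lo=196.248, C_hi=223.459.
(300−201)/(223.459−196.248) × (198.993−196.248) + 201 = 99/27.211 × 2.745 + 201 ≈ 210.99 → 211.
Bangkok 219.889: bracket 196.248–223.459 → index 201–300; slope 99/27.211, offset 23.641.
AQI = 201 + 99/27.211·23.641 ≈ 287.01 ⇒ 287.
Tehran: 252.028 ∈ [223.460, 272.246] ↔ index [301, 500].
301 + (252.028−223.460)·(500−301)/(272.246−223.460) = 301 + 28.568·199/48.786 ≈ 417.53, so AQI = 418.
Fresno 159.114: bracket 149.322–196.247 → index 151–200; slope 49/46.925, offset 9.792.
AQI = 151 + 49/46.925·9.792 ≈ 161.22 ⇒ 161.
AQIs: Santiago=211, Bangkok=287, Tehran=418, Fresno=161. Bangkok (287) − Fresno (161) = 126.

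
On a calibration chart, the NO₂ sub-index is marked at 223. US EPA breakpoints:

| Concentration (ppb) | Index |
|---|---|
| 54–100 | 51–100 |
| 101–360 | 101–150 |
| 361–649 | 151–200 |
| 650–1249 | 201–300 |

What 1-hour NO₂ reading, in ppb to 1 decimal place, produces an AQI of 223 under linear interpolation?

AQI 223 lies in the 201–300 band, which corresponds to 650–1249 ppb.
C = 650 + (223−201)×(1249−650)/(300−201) = 650 + 22×599/99 ≈ 783.111 ppb → 783.1 ppb to 1 dp.

783.1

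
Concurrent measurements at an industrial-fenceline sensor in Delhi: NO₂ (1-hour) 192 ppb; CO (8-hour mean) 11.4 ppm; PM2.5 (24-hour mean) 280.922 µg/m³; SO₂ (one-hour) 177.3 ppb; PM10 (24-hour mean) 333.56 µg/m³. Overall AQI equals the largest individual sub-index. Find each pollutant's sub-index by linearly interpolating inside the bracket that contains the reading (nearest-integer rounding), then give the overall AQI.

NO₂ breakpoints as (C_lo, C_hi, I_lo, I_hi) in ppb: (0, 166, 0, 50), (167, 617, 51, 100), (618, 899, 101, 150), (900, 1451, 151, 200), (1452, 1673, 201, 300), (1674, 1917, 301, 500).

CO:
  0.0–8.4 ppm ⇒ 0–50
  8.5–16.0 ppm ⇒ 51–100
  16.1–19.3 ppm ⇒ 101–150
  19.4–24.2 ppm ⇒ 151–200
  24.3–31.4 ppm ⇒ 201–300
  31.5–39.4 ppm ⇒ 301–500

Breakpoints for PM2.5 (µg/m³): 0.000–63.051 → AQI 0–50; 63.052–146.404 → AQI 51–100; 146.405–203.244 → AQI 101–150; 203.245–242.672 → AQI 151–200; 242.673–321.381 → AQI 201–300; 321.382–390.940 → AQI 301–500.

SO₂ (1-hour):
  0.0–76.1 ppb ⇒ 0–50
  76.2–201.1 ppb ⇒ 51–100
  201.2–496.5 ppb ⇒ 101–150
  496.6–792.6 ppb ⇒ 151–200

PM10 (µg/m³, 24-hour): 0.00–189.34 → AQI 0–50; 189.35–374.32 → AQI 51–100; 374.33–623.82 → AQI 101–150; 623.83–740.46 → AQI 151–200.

NO₂ 192: bracket 167–617 → index 51–100; slope 49/450, offset 25.
AQI = 51 + 49/450·25 ≈ 53.72 ⇒ 54.
CO: 11.4 ∈ [8.5, 16.0] ↔ index [51, 100].
51 + (11.4−8.5)·(100−51)/(16.0−8.5) = 51 + 2.9·49/7.5 ≈ 69.95, so AQI = 70.
PM2.5: row 242.673–321.381 (AQI 201–300). (300−201)·(280.922−242.673)/(321.381−242.673) + 201 = 99·38.249/78.708 + 201 ≈ 249.11 → 249.
SO₂: row 76.2–201.1 (AQI 51–100). (100−51)·(177.3−76.2)/(201.1−76.2) + 51 = 49·101.1/124.9 + 51 ≈ 90.66 → 91.
PM10 333.56: bracket 189.35–374.32 → index 51–100; slope 49/184.97, offset 144.21.
AQI = 51 + 49/184.97·144.21 ≈ 89.20 ⇒ 89.
Sub-indices: NO₂→54, CO→70, PM2.5→249, SO₂→91, PM10→89. Overall AQI = max = 249; dominant pollutant is PM2.5.
AQI 249: Very Unhealthy.

249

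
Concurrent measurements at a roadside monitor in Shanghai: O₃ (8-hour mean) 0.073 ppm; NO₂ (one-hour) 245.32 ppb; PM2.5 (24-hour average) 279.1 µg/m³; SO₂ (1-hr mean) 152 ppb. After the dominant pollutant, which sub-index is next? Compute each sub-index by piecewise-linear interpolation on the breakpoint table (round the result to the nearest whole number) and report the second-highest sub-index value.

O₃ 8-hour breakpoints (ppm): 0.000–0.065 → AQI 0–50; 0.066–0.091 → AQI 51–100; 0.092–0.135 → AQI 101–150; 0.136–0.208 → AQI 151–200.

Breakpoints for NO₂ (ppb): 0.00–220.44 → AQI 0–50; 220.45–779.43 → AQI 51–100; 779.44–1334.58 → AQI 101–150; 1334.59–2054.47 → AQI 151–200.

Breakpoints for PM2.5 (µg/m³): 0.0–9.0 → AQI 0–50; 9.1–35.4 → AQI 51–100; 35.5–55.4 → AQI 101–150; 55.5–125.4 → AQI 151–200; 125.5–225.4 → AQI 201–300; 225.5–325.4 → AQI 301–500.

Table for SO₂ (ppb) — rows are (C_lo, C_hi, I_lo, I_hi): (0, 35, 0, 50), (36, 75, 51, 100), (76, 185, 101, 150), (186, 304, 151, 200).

135

O₃: 0.073 lies in 0.066–0.091, so I_lo=51, I_hi=100, C_lo=0.066, C_hi=0.091.
(100−51)/(0.091−0.066) × (0.073−0.066) + 51 = 49/0.025 × 0.007 + 51 ≈ 64.72 → 65.
NO₂ 245.32: bracket 220.45–779.43 → index 51–100; slope 49/558.98, offset 24.87.
AQI = 51 + 49/558.98·24.87 ≈ 53.18 ⇒ 53.
PM2.5: 279.1 ∈ [225.5, 325.4] ↔ index [301, 500].
301 + (279.1−225.5)·(500−301)/(325.4−225.5) = 301 + 53.6·199/99.9 ≈ 407.77, so AQI = 408.
SO₂: row 76–185 (AQI 101–150). (150−101)·(152−76)/(185−76) + 101 = 49·76/109 + 101 ≈ 135.17 → 135.
Sub-indices: O₃→65, NO₂→53, PM2.5→408, SO₂→135. Ranked high→low: 408, 135, 65, 53. Second-highest sub-index = 135.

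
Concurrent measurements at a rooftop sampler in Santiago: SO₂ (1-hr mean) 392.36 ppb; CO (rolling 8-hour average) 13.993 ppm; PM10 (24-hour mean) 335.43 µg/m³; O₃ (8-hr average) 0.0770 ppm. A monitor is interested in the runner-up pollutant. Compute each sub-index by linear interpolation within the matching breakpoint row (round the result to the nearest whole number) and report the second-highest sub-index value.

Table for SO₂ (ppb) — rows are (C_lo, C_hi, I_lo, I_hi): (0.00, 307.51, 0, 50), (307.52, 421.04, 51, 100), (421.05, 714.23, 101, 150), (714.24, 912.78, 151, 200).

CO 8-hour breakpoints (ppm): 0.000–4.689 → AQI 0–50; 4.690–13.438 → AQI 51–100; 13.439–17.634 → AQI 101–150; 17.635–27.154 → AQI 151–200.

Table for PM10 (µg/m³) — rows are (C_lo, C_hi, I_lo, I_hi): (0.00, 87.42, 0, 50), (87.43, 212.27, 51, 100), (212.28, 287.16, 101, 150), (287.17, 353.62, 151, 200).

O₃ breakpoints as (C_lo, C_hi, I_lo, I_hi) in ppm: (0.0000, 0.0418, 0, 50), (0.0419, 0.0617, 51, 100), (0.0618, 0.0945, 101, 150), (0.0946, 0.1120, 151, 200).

SO₂: row 307.52–421.04 (AQI 51–100). (100−51)·(392.36−307.52)/(421.04−307.52) + 51 = 49·84.84/113.52 + 51 ≈ 87.62 → 88.
CO: row 13.439–17.634 (AQI 101–150). (150−101)·(13.993−13.439)/(17.634−13.439) + 101 = 49·0.554/4.195 + 101 ≈ 107.47 → 107.
PM10: row 287.17–353.62 (AQI 151–200). (200−151)·(335.43−287.17)/(353.62−287.17) + 151 = 49·48.26/66.45 + 151 ≈ 186.59 → 187.
O₃: row 0.0618–0.0945 (AQI 101–150). (150−101)·(0.0770−0.0618)/(0.0945−0.0618) + 101 = 49·0.0152/0.0327 + 101 ≈ 123.78 → 124.
Sub-indices: SO₂→88, CO→107, PM10→187, O₃→124. Ranked high→low: 187, 124, 107, 88. Second-highest sub-index = 124.

124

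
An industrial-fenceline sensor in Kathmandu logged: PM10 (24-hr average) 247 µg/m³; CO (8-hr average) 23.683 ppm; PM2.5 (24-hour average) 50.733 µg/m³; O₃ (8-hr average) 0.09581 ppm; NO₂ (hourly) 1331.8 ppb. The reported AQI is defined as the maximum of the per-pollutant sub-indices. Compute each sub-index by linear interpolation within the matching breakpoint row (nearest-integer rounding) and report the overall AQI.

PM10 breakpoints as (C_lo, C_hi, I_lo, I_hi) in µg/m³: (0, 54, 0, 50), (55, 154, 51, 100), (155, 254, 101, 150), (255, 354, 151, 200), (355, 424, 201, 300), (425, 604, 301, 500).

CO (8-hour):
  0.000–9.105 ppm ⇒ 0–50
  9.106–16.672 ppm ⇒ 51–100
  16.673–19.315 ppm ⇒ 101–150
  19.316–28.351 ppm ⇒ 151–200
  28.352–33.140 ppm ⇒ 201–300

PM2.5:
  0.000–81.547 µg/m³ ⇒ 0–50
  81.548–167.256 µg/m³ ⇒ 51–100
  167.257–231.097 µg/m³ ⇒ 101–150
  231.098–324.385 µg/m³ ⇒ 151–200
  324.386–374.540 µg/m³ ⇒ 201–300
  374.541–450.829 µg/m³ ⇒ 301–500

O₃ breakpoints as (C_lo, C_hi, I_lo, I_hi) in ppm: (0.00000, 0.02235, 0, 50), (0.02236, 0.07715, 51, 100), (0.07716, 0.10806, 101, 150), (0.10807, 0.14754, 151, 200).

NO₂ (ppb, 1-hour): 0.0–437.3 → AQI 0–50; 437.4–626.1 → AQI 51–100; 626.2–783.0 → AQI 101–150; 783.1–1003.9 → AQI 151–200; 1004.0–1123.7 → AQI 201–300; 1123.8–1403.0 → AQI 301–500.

449

PM10 247: bracket 155–254 → index 101–150; slope 49/99, offset 92.
AQI = 101 + 49/99·92 ≈ 146.54 ⇒ 147.
CO: 23.683 lies in 19.316–28.351, so I_lo=151, I_hi=200, C_lo=19.316, C_hi=28.351.
(200−151)/(28.351−19.316) × (23.683−19.316) + 151 = 49/9.035 × 4.367 + 151 ≈ 174.68 → 175.
PM2.5: row 0.000–81.547 (AQI 0–50). (50−0)·(50.733−0.000)/(81.547−0.000) + 0 = 50·50.733/81.547 + 0 ≈ 31.11 → 31.
O₃ 0.09581: bracket 0.07716–0.10806 → index 101–150; slope 49/0.03090, offset 0.01865.
AQI = 101 + 49/0.03090·0.01865 ≈ 130.57 ⇒ 131.
NO₂: 1331.8 lies in 1123.8–1403.0, so I_lo=301, I_hi=500, C_lo=1123.8, C_hi=1403.0.
(500−301)/(1403.0−1123.8) × (1331.8−1123.8) + 301 = 199/279.2 × 208.0 + 301 ≈ 449.25 → 449.
Sub-indices: PM10→147, CO→175, PM2.5→31, O₃→131, NO₂→449. Overall AQI = max = 449; dominant pollutant is NO₂.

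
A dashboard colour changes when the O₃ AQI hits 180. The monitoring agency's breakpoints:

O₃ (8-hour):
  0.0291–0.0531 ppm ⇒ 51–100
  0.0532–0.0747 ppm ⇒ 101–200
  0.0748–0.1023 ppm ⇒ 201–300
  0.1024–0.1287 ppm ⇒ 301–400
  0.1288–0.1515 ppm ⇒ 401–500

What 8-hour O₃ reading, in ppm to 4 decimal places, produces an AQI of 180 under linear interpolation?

0.0704

AQI 180 lies in the 101–200 band, which corresponds to 0.0532–0.0747 ppm.
C = 0.0532 + (180−101)×(0.0747−0.0532)/(200−101) = 0.0532 + 79×0.0215/99 ≈ 0.070357 ppm → 0.0704 ppm to 4 dp.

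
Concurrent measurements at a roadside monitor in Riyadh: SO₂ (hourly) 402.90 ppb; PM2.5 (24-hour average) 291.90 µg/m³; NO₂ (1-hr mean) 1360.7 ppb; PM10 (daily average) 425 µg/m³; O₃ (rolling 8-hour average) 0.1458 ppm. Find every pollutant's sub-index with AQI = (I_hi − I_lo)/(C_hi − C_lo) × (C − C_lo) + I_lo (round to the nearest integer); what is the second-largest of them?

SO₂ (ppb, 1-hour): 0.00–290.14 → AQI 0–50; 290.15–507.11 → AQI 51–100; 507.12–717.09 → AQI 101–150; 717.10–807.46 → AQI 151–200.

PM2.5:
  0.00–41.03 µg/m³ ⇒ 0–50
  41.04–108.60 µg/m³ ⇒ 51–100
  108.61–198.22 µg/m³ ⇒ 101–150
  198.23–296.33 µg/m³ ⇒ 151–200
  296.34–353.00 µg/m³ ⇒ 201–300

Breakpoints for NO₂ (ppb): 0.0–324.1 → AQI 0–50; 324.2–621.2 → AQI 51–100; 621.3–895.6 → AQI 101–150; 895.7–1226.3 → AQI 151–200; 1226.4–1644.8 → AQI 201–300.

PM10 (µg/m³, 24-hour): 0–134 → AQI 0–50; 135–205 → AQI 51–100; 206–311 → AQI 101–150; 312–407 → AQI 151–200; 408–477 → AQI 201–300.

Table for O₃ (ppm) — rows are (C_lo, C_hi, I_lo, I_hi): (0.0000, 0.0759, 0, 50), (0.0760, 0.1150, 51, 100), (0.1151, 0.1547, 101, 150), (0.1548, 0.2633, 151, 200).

225

SO₂: 402.90 ∈ [290.15, 507.11] ↔ index [51, 100].
51 + (402.90−290.15)·(100−51)/(507.11−290.15) = 51 + 112.75·49/216.96 ≈ 76.46, so AQI = 76.
PM2.5: row 198.23–296.33 (AQI 151–200). (200−151)·(291.90−198.23)/(296.33−198.23) + 151 = 49·93.67/98.10 + 151 ≈ 197.79 → 198.
NO₂: 1360.7 ∈ [1226.4, 1644.8] ↔ index [201, 300].
201 + (1360.7−1226.4)·(300−201)/(1644.8−1226.4) = 201 + 134.3·99/418.4 ≈ 232.78, so AQI = 233.
PM10: 425 lies in 408–477, so I_lo=201, I_hi=300, C_lo=408, C_hi=477.
(300−201)/(477−408) × (425−408) + 201 = 99/69 × 17 + 201 ≈ 225.39 → 225.
O₃: 0.1458 lies in 0.1151–0.1547, so I_lo=101, I_hi=150, C_lo=0.1151, C_hi=0.1547.
(150−101)/(0.1547−0.1151) × (0.1458−0.1151) + 101 = 49/0.0396 × 0.0307 + 101 ≈ 138.99 → 139.
Sub-indices: SO₂→76, PM2.5→198, NO₂→233, PM10→225, O₃→139. Ranked high→low: 233, 225, 198, 139, 76. Second-highest sub-index = 225.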